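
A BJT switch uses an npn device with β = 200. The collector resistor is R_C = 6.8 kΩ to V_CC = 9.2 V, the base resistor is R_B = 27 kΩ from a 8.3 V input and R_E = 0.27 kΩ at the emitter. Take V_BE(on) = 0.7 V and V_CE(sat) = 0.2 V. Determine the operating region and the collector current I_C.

saturation; I_C ≈ 1.3 mA

Assume active: I_B = (8.3 − 0.7)/(27 + 201×0.27) = 0.0935 mA, I_C = β·I_B = 18.7 mA.
Then V_CE = 9.2 − 18.7×6.8 − 18.8×0.27 = -123 V < 0.2 V — the active assumption fails.
Re-solve with V_CE = 0.2 V. KCL at the emitter: V_E/R_E = (V_BB−0.7−V_E)/R_B + (V_CC−0.2−V_E)/R_C, giving V_E = 0.413 V.
I_C = (V_CC − 0.2 − V_E)/R_C = (9 − 0.413)/6.8 = 1.26 mA.
Check: I_B = (7.6 − 0.413)/27 = 0.266 mA, and β·I_B = 53.2 mA > I_C, confirming saturation.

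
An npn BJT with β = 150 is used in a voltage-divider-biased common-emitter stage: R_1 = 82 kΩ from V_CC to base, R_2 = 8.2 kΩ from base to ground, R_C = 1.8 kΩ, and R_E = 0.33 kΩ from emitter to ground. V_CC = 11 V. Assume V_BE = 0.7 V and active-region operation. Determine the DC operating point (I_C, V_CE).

I_C ≈ 0.79 mA, V_CE ≈ 9.3 V

Thevenize the base divider: V_Th = V_CC·R_2/(R_1+R_2) = 11×8.2/90.2 = 1 V, R_Th = R_1‖R_2 = 7.45 kΩ.
Base-emitter loop: V_Th = I_B·R_Th + V_BE + (β+1)I_B·R_E, so I_B = (1 − 0.7) / (7.45 + 151×0.33) = 0.00524 mA.
I_C = β·I_B = 150×0.00524 = 0.786 mA, and I_E = (β+1)I_B = 0.791 mA.
V_CE = V_CC − I_C·R_C − I_E·R_E = 11 − 0.786×1.8 − 0.791×0.33 = 9.33 V.
V_CE = 9.33 V > 0.2 V confirms active-region operation.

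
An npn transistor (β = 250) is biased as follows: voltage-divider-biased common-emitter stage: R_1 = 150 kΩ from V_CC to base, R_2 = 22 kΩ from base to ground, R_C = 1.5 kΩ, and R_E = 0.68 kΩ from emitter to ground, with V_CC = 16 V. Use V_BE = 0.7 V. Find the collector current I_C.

I_C ≈ 1.8 mA

Thevenize the base divider: V_Th = V_CC·R_2/(R_1+R_2) = 16×22/172 = 2.05 V, R_Th = R_1‖R_2 = 19.2 kΩ.
Base-emitter loop: V_Th = I_B·R_Th + V_BE + (β+1)I_B·R_E, so I_B = (2.05 − 0.7) / (19.2 + 251×0.68) = 0.00709 mA.
I_C = β·I_B = 250×0.00709 = 1.77 mA, and I_E = (β+1)I_B = 1.78 mA.
V_CE = V_CC − I_C·R_C − I_E·R_E = 16 − 1.77×1.5 − 1.78×0.68 = 12.1 V.
V_CE = 12.1 V > 0.2 V confirms active-region operation.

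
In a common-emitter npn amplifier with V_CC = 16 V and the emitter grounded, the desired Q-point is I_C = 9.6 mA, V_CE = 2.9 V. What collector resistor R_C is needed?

Collector loop: V_CC = I_C·R_C + V_CE.
R_C = (V_CC − V_CE)/I_C = (16 − 2.9)/9.6 = 1.36 kΩ.

R_C ≈ 1.4 kΩ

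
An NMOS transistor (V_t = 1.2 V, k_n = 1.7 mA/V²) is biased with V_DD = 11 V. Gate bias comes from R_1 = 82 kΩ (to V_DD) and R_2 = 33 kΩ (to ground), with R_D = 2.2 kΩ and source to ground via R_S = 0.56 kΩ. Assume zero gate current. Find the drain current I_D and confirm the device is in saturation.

I_D ≈ 1.3 mA

V_G = V_DD·R_2/(R_1+R_2) = 11×33/115 = 3.16 V.
Assume saturation: I_D = (k_n/2)(V_GS − V_t)² with V_GS = V_G − I_D·R_S = 3.16 − 0.56·I_D.
Substituting gives 0.267·I_D² − 2.86·I_D + 3.25 = 0, with roots I_D = 1.29 or 9.45 mA.
The root I_D = 9.45 mA gives V_GS = -2.13 V ≤ V_t, so take I_D = 1.29 mA.
Then V_GS = 2.43 V and V_DS = V_DD − I_D(R_D+R_S) = 11 − 1.29×2.76 = 7.43 V.
Saturation requires V_DS ≥ V_GS − V_t = 1.23 V; 7.43 ≥ 1.23 ✓.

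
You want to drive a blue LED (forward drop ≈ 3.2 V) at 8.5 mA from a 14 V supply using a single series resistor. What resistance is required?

The resistor drops V_S − V_D = 14 − 3.2 = 10.8 V at 8.5 mA.
R = 10.8 V / 8.5 mA = 1.27 kΩ.

R ≈ 1.3 kΩ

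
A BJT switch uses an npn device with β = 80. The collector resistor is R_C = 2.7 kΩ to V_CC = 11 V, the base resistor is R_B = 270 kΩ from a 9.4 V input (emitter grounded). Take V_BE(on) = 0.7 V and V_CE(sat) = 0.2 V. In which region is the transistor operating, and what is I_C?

active; I_C ≈ 2.6 mA

Assume active. Base-emitter loop: I_B = (V_BB − V_BE)/R_B = (9.4 − 0.7)/270 = 0.0322 mA.
I_C = β·I_B = 80×0.0322 = 2.58 mA.
V_CE = V_CC − I_C·R_C = 11 − 2.58×2.7 = 4.04 V > V_CE(sat), so the active-region assumption holds.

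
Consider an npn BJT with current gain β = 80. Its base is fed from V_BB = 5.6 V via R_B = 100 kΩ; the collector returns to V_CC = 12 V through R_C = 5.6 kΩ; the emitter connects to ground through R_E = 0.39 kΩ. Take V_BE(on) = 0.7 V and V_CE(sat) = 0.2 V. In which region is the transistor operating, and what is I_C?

saturation; I_C ≈ 2 mA

Assume active: I_B = (5.6 − 0.7)/(100 + 81×0.39) = 0.0372 mA, I_C = β·I_B = 2.98 mA.
Then V_CE = 12 − 2.98×5.6 − 3.02×0.39 = -5.86 V < 0.2 V — the active assumption fails.
Re-solve with V_CE = 0.2 V. KCL at the emitter: V_E/R_E = (V_BB−0.7−V_E)/R_B + (V_CC−0.2−V_E)/R_C, giving V_E = 0.783 V.
I_C = (V_CC − 0.2 − V_E)/R_C = (11.8 − 0.783)/5.6 = 1.97 mA.
Check: I_B = (4.9 − 0.783)/100 = 0.0412 mA, and β·I_B = 3.29 mA > I_C, confirming saturation.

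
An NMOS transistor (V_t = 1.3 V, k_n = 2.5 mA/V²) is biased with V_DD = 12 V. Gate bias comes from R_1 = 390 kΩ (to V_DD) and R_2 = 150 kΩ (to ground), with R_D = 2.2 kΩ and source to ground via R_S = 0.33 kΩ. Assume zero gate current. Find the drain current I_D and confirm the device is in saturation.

I_D ≈ 2.2 mA

V_G = V_DD·R_2/(R_1+R_2) = 12×150/540 = 3.33 V.
Assume saturation: I_D = (k_n/2)(V_GS − V_t)² with V_GS = V_G − I_D·R_S = 3.33 − 0.33·I_D.
Substituting gives 0.136·I_D² − 2.68·I_D + 5.17 = 0, with roots I_D = 2.17 or 17.5 mA.
The root I_D = 17.5 mA gives V_GS = -2.44 V ≤ V_t, so take I_D = 2.17 mA.
Then V_GS = 2.62 V and V_DS = V_DD − I_D(R_D+R_S) = 12 − 2.17×2.53 = 6.51 V.
Saturation requires V_DS ≥ V_GS − V_t = 1.32 V; 6.51 ≥ 1.32 ✓.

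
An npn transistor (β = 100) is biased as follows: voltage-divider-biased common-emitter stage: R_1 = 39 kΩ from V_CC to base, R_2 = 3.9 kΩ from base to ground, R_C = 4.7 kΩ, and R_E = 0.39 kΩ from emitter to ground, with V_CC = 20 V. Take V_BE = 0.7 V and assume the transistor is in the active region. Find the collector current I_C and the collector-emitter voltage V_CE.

Thevenize the base divider: V_Th = V_CC·R_2/(R_1+R_2) = 20×3.9/42.9 = 1.82 V, R_Th = R_1‖R_2 = 3.55 kΩ.
Base-emitter loop: V_Th = I_B·R_Th + V_BE + (β+1)I_B·R_E, so I_B = (1.82 − 0.7) / (3.55 + 101×0.39) = 0.026 mA.
I_C = β·I_B = 100×0.026 = 2.6 mA, and I_E = (β+1)I_B = 2.63 mA.
V_CE = V_CC − I_C·R_C − I_E·R_E = 20 − 2.6×4.7 − 2.63×0.39 = 6.73 V.
V_CE = 6.73 V > 0.2 V confirms active-region operation.

I_C ≈ 2.6 mA, V_CE ≈ 6.7 V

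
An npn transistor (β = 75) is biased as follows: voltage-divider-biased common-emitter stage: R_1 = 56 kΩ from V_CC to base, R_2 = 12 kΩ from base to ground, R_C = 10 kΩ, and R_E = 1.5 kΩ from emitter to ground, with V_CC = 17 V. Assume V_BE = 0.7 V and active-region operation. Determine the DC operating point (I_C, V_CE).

I_C ≈ 1.4 mA, V_CE ≈ 0.96 V

Thevenize the base divider: V_Th = V_CC·R_2/(R_1+R_2) = 17×12/68 = 3 V, R_Th = R_1‖R_2 = 9.88 kΩ.
Base-emitter loop: V_Th = I_B·R_Th + V_BE + (β+1)I_B·R_E, so I_B = (3 − 0.7) / (9.88 + 76×1.5) = 0.0186 mA.
I_C = β·I_B = 75×0.0186 = 1.39 mA, and I_E = (β+1)I_B = 1.41 mA.
V_CE = V_CC − I_C·R_C − I_E·R_E = 17 − 1.39×10 − 1.41×1.5 = 0.959 V.
V_CE = 0.959 V > 0.2 V confirms active-region operation.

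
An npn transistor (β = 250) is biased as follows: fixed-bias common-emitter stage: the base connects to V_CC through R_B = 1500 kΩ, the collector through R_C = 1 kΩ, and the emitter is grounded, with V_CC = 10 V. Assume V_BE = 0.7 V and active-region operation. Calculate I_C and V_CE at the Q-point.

Base loop: V_CC = I_B·R_B + V_BE, so I_B = (10 − 0.7)/1500 kΩ = 0.0062 mA.
In the active region I_C = β·I_B = 250 × 0.0062 = 1.55 mA.
Collector loop: V_CE = V_CC − I_C·R_C = 10 − 1.55×1 = 8.45 V.
Since V_CE = 8.45 V > V_CE(sat) ≈ 0.2 V, the transistor is in the active region as assumed.

I_C ≈ 1.6 mA, V_CE ≈ 8.4 V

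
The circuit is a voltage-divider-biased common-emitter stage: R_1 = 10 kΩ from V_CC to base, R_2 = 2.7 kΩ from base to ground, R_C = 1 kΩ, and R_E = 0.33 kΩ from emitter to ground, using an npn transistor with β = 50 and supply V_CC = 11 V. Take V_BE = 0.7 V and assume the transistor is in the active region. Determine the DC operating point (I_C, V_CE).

I_C ≈ 4.3 mA, V_CE ≈ 5.2 V

Thevenize the base divider: V_Th = V_CC·R_2/(R_1+R_2) = 11×2.7/12.7 = 2.34 V, R_Th = R_1‖R_2 = 2.13 kΩ.
Base-emitter loop: V_Th = I_B·R_Th + V_BE + (β+1)I_B·R_E, so I_B = (2.34 − 0.7) / (2.13 + 51×0.33) = 0.0864 mA.
I_C = β·I_B = 50×0.0864 = 4.32 mA, and I_E = (β+1)I_B = 4.41 mA.
V_CE = V_CC − I_C·R_C − I_E·R_E = 11 − 4.32×1 − 4.41×0.33 = 5.22 V.
V_CE = 5.22 V > 0.2 V confirms active-region operation.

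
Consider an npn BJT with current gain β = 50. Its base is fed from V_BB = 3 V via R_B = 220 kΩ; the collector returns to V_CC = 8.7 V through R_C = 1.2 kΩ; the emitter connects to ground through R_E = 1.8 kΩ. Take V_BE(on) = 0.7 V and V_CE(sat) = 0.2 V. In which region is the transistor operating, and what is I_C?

Assume active. Base-emitter loop: I_B = (V_BB − V_BE)/(R_B + (β+1)R_E) = (3 − 0.7)/(220 + 51×1.8) = 0.00738 mA.
I_C = β·I_B = 50×0.00738 = 0.369 mA.
V_CE = V_CC − I_C·R_C − I_E·R_E = 8.7 − 0.369×1.2 − 0.376×1.8 = 7.58 V > V_CE(sat), so the active-region assumption holds.

active; I_C ≈ 0.37 mA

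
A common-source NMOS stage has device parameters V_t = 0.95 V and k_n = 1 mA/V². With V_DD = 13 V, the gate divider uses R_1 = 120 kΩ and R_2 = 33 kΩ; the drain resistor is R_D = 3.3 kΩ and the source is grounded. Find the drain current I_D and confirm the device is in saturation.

V_G = V_DD·R_2/(R_1+R_2) = 13×33/153 = 2.8 V. With the source grounded, V_GS = V_G = 2.8 V.
Assume saturation: I_D = (k_n/2)(V_GS − V_t)² = (1/2)×(2.8 − 0.95)² = 0.5×1.85² = 1.72 mA.
V_DS = V_DD − I_D·R_D = 13 − 1.72×3.3 = 7.33 V.
Saturation requires V_DS ≥ V_GS − V_t = 1.85 V; 7.33 ≥ 1.85 ✓.

I_D ≈ 1.7 mA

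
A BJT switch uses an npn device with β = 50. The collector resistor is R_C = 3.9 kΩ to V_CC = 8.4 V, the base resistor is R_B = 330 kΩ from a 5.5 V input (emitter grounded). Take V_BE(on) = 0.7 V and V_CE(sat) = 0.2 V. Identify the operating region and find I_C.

active; I_C ≈ 0.73 mA

Assume active. Base-emitter loop: I_B = (V_BB − V_BE)/R_B = (5.5 − 0.7)/330 = 0.0145 mA.
I_C = β·I_B = 50×0.0145 = 0.727 mA.
V_CE = V_CC − I_C·R_C = 8.4 − 0.727×3.9 = 5.56 V > V_CE(sat), so the active-region assumption holds.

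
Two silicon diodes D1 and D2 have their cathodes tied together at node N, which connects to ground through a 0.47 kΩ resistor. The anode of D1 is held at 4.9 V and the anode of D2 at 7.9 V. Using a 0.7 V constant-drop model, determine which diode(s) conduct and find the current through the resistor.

Assume both conduct. Then node N would need to be at both 4.9−0.7 = 4.2 V and 7.9−0.7 = 7.2 V, which is impossible.
Assume only D2 conducts: V_N = 7.9 − 0.7 = 7.2 V, so I_R = 7.2/0.47 = 15.3 mA.
Check D1: its anode-to-cathode voltage is 4.9 − 7.2 = -2.3 V < 0.7 V, so it is off. The assumption is consistent.

Only D2 conducts; I_R ≈ 15 mA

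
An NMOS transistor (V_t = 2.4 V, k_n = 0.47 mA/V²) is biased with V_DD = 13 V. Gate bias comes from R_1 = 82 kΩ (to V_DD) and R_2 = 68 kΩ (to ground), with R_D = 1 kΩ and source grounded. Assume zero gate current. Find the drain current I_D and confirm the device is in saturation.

V_G = V_DD·R_2/(R_1+R_2) = 13×68/150 = 5.89 V. With the source grounded, V_GS = V_G = 5.89 V.
Assume saturation: I_D = (k_n/2)(V_GS − V_t)² = (0.47/2)×(5.89 − 2.4)² = 0.235×3.49² = 2.87 mA.
V_DS = V_DD − I_D·R_D = 13 − 2.87×1 = 10.1 V.
Saturation requires V_DS ≥ V_GS − V_t = 3.49 V; 10.1 ≥ 3.49 ✓.

I_D ≈ 2.9 mA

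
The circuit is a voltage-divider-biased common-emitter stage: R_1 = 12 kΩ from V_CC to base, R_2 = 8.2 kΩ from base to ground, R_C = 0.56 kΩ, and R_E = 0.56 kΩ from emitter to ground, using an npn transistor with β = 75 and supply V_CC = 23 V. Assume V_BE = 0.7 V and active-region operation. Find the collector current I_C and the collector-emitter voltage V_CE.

I_C ≈ 14 mA, V_CE ≈ 7.6 V

Thevenize the base divider: V_Th = V_CC·R_2/(R_1+R_2) = 23×8.2/20.2 = 9.34 V, R_Th = R_1‖R_2 = 4.87 kΩ.
Base-emitter loop: V_Th = I_B·R_Th + V_BE + (β+1)I_B·R_E, so I_B = (9.34 − 0.7) / (4.87 + 76×0.56) = 0.182 mA.
I_C = β·I_B = 75×0.182 = 13.7 mA, and I_E = (β+1)I_B = 13.8 mA.
V_CE = V_CC − I_C·R_C − I_E·R_E = 23 − 13.7×0.56 − 13.8×0.56 = 7.6 V.
V_CE = 7.6 V > 0.2 V confirms active-region operation.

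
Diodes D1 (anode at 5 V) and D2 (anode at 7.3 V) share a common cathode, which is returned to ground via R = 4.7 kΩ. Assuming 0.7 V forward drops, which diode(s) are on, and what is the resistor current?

Assume both conduct. Then node N would need to be at both 5−0.7 = 4.3 V and 7.3−0.7 = 6.6 V, which is impossible.
Assume only D2 conducts: V_N = 7.3 − 0.7 = 6.6 V, so I_R = 6.6/4.7 = 1.4 mA.
Check D1: its anode-to-cathode voltage is 5 − 6.6 = -1.6 V < 0.7 V, so it is off. The assumption is consistent.

Only D2 conducts; I_R ≈ 1.4 mA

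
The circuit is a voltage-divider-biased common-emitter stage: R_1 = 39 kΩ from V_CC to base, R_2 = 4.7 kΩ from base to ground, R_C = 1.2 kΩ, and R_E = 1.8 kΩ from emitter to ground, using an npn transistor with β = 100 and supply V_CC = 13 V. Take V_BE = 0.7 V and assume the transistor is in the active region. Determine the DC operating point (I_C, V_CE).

Thevenize the base divider: V_Th = V_CC·R_2/(R_1+R_2) = 13×4.7/43.7 = 1.4 V, R_Th = R_1‖R_2 = 4.19 kΩ.
Base-emitter loop: V_Th = I_B·R_Th + V_BE + (β+1)I_B·R_E, so I_B = (1.4 − 0.7) / (4.19 + 101×1.8) = 0.00375 mA.
I_C = β·I_B = 100×0.00375 = 0.375 mA, and I_E = (β+1)I_B = 0.379 mA.
V_CE = V_CC − I_C·R_C − I_E·R_E = 13 − 0.375×1.2 − 0.379×1.8 = 11.9 V.
V_CE = 11.9 V > 0.2 V confirms active-region operation.

I_C ≈ 0.38 mA, V_CE ≈ 12 V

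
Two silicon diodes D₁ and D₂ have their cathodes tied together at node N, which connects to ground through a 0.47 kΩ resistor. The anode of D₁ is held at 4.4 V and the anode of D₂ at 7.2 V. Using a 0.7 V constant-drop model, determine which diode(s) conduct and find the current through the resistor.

Only D₂ conducts; I_R ≈ 14 mA

Assume both conduct. Then node N would need to be at both 4.4−0.7 = 3.7 V and 7.2−0.7 = 6.5 V, which is impossible.
Assume only D₂ conducts: V_N = 7.2 − 0.7 = 6.5 V, so I_R = 6.5/0.47 = 13.8 mA.
Check D₁: its anode-to-cathode voltage is 4.4 − 6.5 = -2.1 V < 0.7 V, so it is off. The assumption is consistent.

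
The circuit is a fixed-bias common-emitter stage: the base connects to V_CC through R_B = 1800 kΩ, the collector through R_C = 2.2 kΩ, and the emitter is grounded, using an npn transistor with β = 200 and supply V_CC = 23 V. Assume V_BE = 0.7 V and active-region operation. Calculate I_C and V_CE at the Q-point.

Base loop: V_CC = I_B·R_B + V_BE, so I_B = (23 − 0.7)/1800 kΩ = 0.0124 mA.
In the active region I_C = β·I_B = 200 × 0.0124 = 2.48 mA.
Collector loop: V_CE = V_CC − I_C·R_C = 23 − 2.48×2.2 = 17.5 V.
Since V_CE = 17.5 V > V_CE(sat) ≈ 0.2 V, the transistor is in the active region as assumed.

I_C ≈ 2.5 mA, V_CE ≈ 18 V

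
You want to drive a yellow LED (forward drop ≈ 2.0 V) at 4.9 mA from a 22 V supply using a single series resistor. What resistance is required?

R ≈ 4.1 kΩ

The resistor drops V_S − V_D = 22 − 2.0 = 20 V at 4.9 mA.
R = 20 V / 4.9 mA = 4.08 kΩ.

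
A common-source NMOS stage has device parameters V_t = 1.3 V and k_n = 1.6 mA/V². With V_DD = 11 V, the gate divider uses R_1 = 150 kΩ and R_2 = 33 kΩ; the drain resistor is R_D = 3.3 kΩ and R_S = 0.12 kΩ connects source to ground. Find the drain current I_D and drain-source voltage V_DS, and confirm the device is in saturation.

I_D ≈ 0.33 mA, V_DS ≈ 9.9 V

V_G = V_DD·R_2/(R_1+R_2) = 11×33/183 = 1.98 V.
Assume saturation: I_D = (k_n/2)(V_GS − V_t)² with V_GS = V_G − I_D·R_S = 1.98 − 0.12·I_D.
Substituting gives 0.0115·I_D² − 1.13·I_D + 0.374 = 0, with roots I_D = 0.332 or 97.9 mA.
The root I_D = 97.9 mA gives V_GS = -9.76 V ≤ V_t, so take I_D = 0.332 mA.
Then V_GS = 1.94 V and V_DS = V_DD − I_D(R_D+R_S) = 11 − 0.332×3.42 = 9.87 V.
Saturation requires V_DS ≥ V_GS − V_t = 0.644 V; 9.87 ≥ 0.644 ✓.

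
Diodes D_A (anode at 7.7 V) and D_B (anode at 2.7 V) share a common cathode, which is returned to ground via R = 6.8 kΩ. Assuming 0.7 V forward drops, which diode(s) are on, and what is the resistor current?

Only D_A conducts; I_R ≈ 1 mA

Assume both conduct. Then node N would need to be at both 7.7−0.7 = 7 V and 2.7−0.7 = 2 V, which is impossible.
Assume only D_A conducts: V_N = 7.7 − 0.7 = 7 V, so I_R = 7/6.8 = 1.03 mA.
Check D_B: its anode-to-cathode voltage is 2.7 − 7 = -4.3 V < 0.7 V, so it is off. The assumption is consistent.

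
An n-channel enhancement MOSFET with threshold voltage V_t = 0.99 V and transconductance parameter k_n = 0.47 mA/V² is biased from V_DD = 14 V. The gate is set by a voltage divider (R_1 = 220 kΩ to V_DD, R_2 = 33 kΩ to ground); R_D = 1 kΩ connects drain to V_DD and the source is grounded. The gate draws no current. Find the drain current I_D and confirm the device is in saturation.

I_D ≈ 0.16 mA

V_G = V_DD·R_2/(R_1+R_2) = 14×33/253 = 1.83 V. With the source grounded, V_GS = V_G = 1.83 V.
Assume saturation: I_D = (k_n/2)(V_GS − V_t)² = (0.47/2)×(1.83 − 0.99)² = 0.235×0.836² = 0.164 mA.
V_DS = V_DD − I_D·R_D = 14 − 0.164×1 = 13.8 V.
Saturation requires V_DS ≥ V_GS − V_t = 0.836 V; 13.8 ≥ 0.836 ✓.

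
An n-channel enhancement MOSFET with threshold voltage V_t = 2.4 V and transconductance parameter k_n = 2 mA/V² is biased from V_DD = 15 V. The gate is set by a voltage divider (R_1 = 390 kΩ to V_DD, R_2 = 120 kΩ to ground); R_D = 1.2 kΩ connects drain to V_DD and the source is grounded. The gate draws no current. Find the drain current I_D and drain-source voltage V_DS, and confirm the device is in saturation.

I_D ≈ 1.3 mA, V_DS ≈ 13 V

V_G = V_DD·R_2/(R_1+R_2) = 15×120/510 = 3.53 V. With the source grounded, V_GS = V_G = 3.53 V.
Assume saturation: I_D = (k_n/2)(V_GS − V_t)² = (2/2)×(3.53 − 2.4)² = 1×1.13² = 1.28 mA.
V_DS = V_DD − I_D·R_D = 15 − 1.28×1.2 = 13.5 V.
Saturation requires V_DS ≥ V_GS − V_t = 1.13 V; 13.5 ≥ 1.13 ✓.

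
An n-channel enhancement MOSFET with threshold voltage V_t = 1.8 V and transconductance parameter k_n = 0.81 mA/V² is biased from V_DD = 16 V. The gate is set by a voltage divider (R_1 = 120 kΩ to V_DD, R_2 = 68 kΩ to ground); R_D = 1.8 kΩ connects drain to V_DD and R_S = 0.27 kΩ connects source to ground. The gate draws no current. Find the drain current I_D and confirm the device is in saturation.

I_D ≈ 3.6 mA

V_G = V_DD·R_2/(R_1+R_2) = 16×68/188 = 5.79 V.
Assume saturation: I_D = (k_n/2)(V_GS − V_t)² with V_GS = V_G − I_D·R_S = 5.79 − 0.27·I_D.
Substituting gives 0.0295·I_D² − 1.87·I_D + 6.44 = 0, with roots I_D = 3.65 or 59.8 mA.
The root I_D = 59.8 mA gives V_GS = -10.3 V ≤ V_t, so take I_D = 3.65 mA.
Then V_GS = 4.8 V and V_DS = V_DD − I_D(R_D+R_S) = 16 − 3.65×2.07 = 8.45 V.
Saturation requires V_DS ≥ V_GS − V_t = 3 V; 8.45 ≥ 3 ✓.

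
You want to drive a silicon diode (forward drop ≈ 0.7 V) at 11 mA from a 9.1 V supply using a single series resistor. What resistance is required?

R ≈ 0.76 kΩ

The resistor drops V_S − V_D = 9.1 − 0.7 = 8.4 V at 11 mA.
R = 8.4 V / 11 mA = 0.764 kΩ.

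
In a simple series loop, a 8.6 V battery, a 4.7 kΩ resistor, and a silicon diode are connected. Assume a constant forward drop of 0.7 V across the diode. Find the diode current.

KVL around the loop: 8.6 = V_D + I·R = 0.7 + I × 4.7 kΩ.
So I = (8.6 − 0.7) / 4.7 kΩ = 7.9 / 4.7 = 1.68 mA.

I ≈ 1.7 mA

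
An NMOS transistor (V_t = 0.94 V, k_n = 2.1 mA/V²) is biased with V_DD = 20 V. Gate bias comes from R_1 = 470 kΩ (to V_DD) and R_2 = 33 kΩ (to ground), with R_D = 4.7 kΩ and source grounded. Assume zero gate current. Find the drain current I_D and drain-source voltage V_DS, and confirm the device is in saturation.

V_G = V_DD·R_2/(R_1+R_2) = 20×33/503 = 1.31 V. With the source grounded, V_GS = V_G = 1.31 V.
Assume saturation: I_D = (k_n/2)(V_GS − V_t)² = (2.1/2)×(1.31 − 0.94)² = 1.05×0.372² = 0.145 mA.
V_DS = V_DD − I_D·R_D = 20 − 0.145×4.7 = 19.3 V.
Saturation requires V_DS ≥ V_GS − V_t = 0.372 V; 19.3 ≥ 0.372 ✓.

I_D ≈ 0.15 mA, V_DS ≈ 19 V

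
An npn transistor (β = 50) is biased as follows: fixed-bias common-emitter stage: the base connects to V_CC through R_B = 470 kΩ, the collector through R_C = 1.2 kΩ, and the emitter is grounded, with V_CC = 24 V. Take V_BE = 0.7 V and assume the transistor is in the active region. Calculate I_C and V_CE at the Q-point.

I_C ≈ 2.5 mA, V_CE ≈ 21 V

Base loop: V_CC = I_B·R_B + V_BE, so I_B = (24 − 0.7)/470 kΩ = 0.0496 mA.
In the active region I_C = β·I_B = 50 × 0.0496 = 2.48 mA.
Collector loop: V_CE = V_CC − I_C·R_C = 24 − 2.48×1.2 = 21 V.
Since V_CE = 21 V > V_CE(sat) ≈ 0.2 V, the transistor is in the active region as assumed.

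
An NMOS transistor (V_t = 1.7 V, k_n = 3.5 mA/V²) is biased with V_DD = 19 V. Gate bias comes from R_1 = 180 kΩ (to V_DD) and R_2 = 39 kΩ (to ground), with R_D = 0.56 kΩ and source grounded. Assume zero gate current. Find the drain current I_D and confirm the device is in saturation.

I_D ≈ 5 mA

V_G = V_DD·R_2/(R_1+R_2) = 19×39/219 = 3.38 V. With the source grounded, V_GS = V_G = 3.38 V.
Assume saturation: I_D = (k_n/2)(V_GS − V_t)² = (3.5/2)×(3.38 − 1.7)² = 1.75×1.68² = 4.96 mA.
V_DS = V_DD − I_D·R_D = 19 − 4.96×0.56 = 16.2 V.
Saturation requires V_DS ≥ V_GS − V_t = 1.68 V; 16.2 ≥ 1.68 ✓.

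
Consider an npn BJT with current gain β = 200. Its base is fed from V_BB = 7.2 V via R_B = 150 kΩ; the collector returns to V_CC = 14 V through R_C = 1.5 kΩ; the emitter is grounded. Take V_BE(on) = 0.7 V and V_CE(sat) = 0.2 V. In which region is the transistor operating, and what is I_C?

active; I_C ≈ 8.7 mA

Assume active. Base-emitter loop: I_B = (V_BB − V_BE)/R_B = (7.2 − 0.7)/150 = 0.0433 mA.
I_C = β·I_B = 200×0.0433 = 8.67 mA.
V_CE = V_CC − I_C·R_C = 14 − 8.67×1.5 = 1 V > V_CE(sat), so the active-region assumption holds.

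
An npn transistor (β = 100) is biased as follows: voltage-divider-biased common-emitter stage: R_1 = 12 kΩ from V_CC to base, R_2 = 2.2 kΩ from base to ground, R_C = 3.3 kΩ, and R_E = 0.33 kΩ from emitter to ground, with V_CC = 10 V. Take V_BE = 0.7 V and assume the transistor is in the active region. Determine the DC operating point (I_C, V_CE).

I_C ≈ 2.4 mA, V_CE ≈ 1.2 V

Thevenize the base divider: V_Th = V_CC·R_2/(R_1+R_2) = 10×2.2/14.2 = 1.55 V, R_Th = R_1‖R_2 = 1.86 kΩ.
Base-emitter loop: V_Th = I_B·R_Th + V_BE + (β+1)I_B·R_E, so I_B = (1.55 − 0.7) / (1.86 + 101×0.33) = 0.0241 mA.
I_C = β·I_B = 100×0.0241 = 2.41 mA, and I_E = (β+1)I_B = 2.44 mA.
V_CE = V_CC − I_C·R_C − I_E·R_E = 10 − 2.41×3.3 − 2.44×0.33 = 1.23 V.
V_CE = 1.23 V > 0.2 V confirms active-region operation.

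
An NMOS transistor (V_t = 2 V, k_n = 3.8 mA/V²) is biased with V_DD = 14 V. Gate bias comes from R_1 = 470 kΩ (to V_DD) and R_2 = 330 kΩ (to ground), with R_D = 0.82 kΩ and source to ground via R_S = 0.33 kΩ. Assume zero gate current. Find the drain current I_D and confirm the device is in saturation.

I_D ≈ 6 mA

V_G = V_DD·R_2/(R_1+R_2) = 14×330/800 = 5.78 V.
Assume saturation: I_D = (k_n/2)(V_GS − V_t)² with V_GS = V_G − I_D·R_S = 5.78 − 0.33·I_D.
Substituting gives 0.207·I_D² − 5.73·I_D + 27.1 = 0, with roots I_D = 6.04 or 21.7 mA.
The root I_D = 21.7 mA gives V_GS = -1.38 V ≤ V_t, so take I_D = 6.04 mA.
Then V_GS = 3.78 V and V_DS = V_DD − I_D(R_D+R_S) = 14 − 6.04×1.15 = 7.06 V.
Saturation requires V_DS ≥ V_GS − V_t = 1.78 V; 7.06 ≥ 1.78 ✓.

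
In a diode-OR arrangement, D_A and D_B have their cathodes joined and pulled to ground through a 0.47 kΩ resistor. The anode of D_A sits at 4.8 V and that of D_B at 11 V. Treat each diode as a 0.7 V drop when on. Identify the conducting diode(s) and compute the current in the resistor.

Only D_B conducts; I_R ≈ 22 mA

Assume both conduct. Then node N would need to be at both 4.8−0.7 = 4.1 V and 11−0.7 = 10.3 V, which is impossible.
Assume only D_B conducts: V_N = 11 − 0.7 = 10.3 V, so I_R = 10.3/0.47 = 21.9 mA.
Check D_A: its anode-to-cathode voltage is 4.8 − 10.3 = -5.5 V < 0.7 V, so it is off. The assumption is consistent.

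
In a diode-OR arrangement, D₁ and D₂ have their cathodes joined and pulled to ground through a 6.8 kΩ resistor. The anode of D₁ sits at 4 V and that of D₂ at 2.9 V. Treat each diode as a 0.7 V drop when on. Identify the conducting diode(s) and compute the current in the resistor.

Only D₁ conducts; I_R ≈ 0.49 mA

Assume both conduct. Then node N would need to be at both 4−0.7 = 3.3 V and 2.9−0.7 = 2.2 V, which is impossible.
Assume only D₁ conducts: V_N = 4 − 0.7 = 3.3 V, so I_R = 3.3/6.8 = 0.485 mA.
Check D₂: its anode-to-cathode voltage is 2.9 − 3.3 = -0.4 V < 0.7 V, so it is off. The assumption is consistent.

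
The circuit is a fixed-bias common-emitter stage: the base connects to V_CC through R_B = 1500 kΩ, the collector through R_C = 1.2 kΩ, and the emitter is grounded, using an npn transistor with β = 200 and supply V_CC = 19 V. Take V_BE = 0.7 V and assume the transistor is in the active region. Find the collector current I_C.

I_C ≈ 2.4 mA

Base loop: V_CC = I_B·R_B + V_BE, so I_B = (19 − 0.7)/1500 kΩ = 0.0122 mA.
In the active region I_C = β·I_B = 200 × 0.0122 = 2.44 mA.
Collector loop: V_CE = V_CC − I_C·R_C = 19 − 2.44×1.2 = 16.1 V.
Since V_CE = 16.1 V > V_CE(sat) ≈ 0.2 V, the transistor is in the active region as assumed.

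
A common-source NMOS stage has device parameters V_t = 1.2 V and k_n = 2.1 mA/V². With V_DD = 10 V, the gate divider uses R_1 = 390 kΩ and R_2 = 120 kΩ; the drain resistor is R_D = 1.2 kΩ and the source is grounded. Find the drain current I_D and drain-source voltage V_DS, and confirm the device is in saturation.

V_G = V_DD·R_2/(R_1+R_2) = 10×120/510 = 2.35 V. With the source grounded, V_GS = V_G = 2.35 V.
Assume saturation: I_D = (k_n/2)(V_GS − V_t)² = (2.1/2)×(2.35 − 1.2)² = 1.05×1.15² = 1.4 mA.
V_DS = V_DD − I_D·R_D = 10 − 1.4×1.2 = 8.33 V.
Saturation requires V_DS ≥ V_GS − V_t = 1.15 V; 8.33 ≥ 1.15 ✓.

I_D ≈ 1.4 mA, V_DS ≈ 8.3 V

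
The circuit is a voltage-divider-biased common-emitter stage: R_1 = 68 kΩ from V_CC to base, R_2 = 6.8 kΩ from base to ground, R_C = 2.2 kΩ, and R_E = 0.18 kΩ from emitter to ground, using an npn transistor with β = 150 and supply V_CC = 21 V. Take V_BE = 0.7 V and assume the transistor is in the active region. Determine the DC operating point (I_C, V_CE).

I_C ≈ 5.4 mA, V_CE ≈ 8.1 V

Thevenize the base divider: V_Th = V_CC·R_2/(R_1+R_2) = 21×6.8/74.8 = 1.91 V, R_Th = R_1‖R_2 = 6.18 kΩ.
Base-emitter loop: V_Th = I_B·R_Th + V_BE + (β+1)I_B·R_E, so I_B = (1.91 − 0.7) / (6.18 + 151×0.18) = 0.0362 mA.
I_C = β·I_B = 150×0.0362 = 5.44 mA, and I_E = (β+1)I_B = 5.47 mA.
V_CE = V_CC − I_C·R_C − I_E·R_E = 21 − 5.44×2.2 − 5.47×0.18 = 8.06 V.
V_CE = 8.06 V > 0.2 V confirms active-region operation.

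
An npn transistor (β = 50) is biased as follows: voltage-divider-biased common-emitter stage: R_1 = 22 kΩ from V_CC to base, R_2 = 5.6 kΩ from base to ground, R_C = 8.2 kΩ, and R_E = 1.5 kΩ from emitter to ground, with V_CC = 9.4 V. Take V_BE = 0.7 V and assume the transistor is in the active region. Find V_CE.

V_CE ≈ 2.1 V

Thevenize the base divider: V_Th = V_CC·R_2/(R_1+R_2) = 9.4×5.6/27.6 = 1.91 V, R_Th = R_1‖R_2 = 4.46 kΩ.
Base-emitter loop: V_Th = I_B·R_Th + V_BE + (β+1)I_B·R_E, so I_B = (1.91 − 0.7) / (4.46 + 51×1.5) = 0.0149 mA.
I_C = β·I_B = 50×0.0149 = 0.746 mA, and I_E = (β+1)I_B = 0.76 mA.
V_CE = V_CC − I_C·R_C − I_E·R_E = 9.4 − 0.746×8.2 − 0.76×1.5 = 2.15 V.
V_CE = 2.15 V > 0.2 V confirms active-region operation.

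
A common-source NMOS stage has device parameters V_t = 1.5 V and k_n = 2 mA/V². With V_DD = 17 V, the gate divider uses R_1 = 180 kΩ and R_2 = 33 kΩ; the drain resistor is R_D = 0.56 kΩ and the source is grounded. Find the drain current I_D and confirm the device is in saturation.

I_D ≈ 1.3 mA

V_G = V_DD·R_2/(R_1+R_2) = 17×33/213 = 2.63 V. With the source grounded, V_GS = V_G = 2.63 V.
Assume saturation: I_D = (k_n/2)(V_GS − V_t)² = (2/2)×(2.63 − 1.5)² = 1×1.13² = 1.29 mA.
V_DS = V_DD − I_D·R_D = 17 − 1.29×0.56 = 16.3 V.
Saturation requires V_DS ≥ V_GS − V_t = 1.13 V; 16.3 ≥ 1.13 ✓.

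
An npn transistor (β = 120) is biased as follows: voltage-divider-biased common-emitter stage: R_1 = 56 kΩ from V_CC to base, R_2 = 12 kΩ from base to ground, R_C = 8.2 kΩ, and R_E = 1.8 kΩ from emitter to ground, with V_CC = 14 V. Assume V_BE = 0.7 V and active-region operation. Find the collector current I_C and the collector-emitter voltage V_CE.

I_C ≈ 0.93 mA, V_CE ≈ 4.7 V

Thevenize the base divider: V_Th = V_CC·R_2/(R_1+R_2) = 14×12/68 = 2.47 V, R_Th = R_1‖R_2 = 9.88 kΩ.
Base-emitter loop: V_Th = I_B·R_Th + V_BE + (β+1)I_B·R_E, so I_B = (2.47 − 0.7) / (9.88 + 121×1.8) = 0.00778 mA.
I_C = β·I_B = 120×0.00778 = 0.933 mA, and I_E = (β+1)I_B = 0.941 mA.
V_CE = V_CC − I_C·R_C − I_E·R_E = 14 − 0.933×8.2 − 0.941×1.8 = 4.65 V.
V_CE = 4.65 V > 0.2 V confirms active-region operation.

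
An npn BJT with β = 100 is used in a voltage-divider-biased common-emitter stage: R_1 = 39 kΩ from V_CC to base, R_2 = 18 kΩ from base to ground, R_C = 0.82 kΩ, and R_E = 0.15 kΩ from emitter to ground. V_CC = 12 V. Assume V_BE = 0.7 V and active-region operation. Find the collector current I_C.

Thevenize the base divider: V_Th = V_CC·R_2/(R_1+R_2) = 12×18/57 = 3.79 V, R_Th = R_1‖R_2 = 12.3 kΩ.
Base-emitter loop: V_Th = I_B·R_Th + V_BE + (β+1)I_B·R_E, so I_B = (3.79 − 0.7) / (12.3 + 101×0.15) = 0.112 mA.
I_C = β·I_B = 100×0.112 = 11.2 mA, and I_E = (β+1)I_B = 11.4 mA.
V_CE = V_CC − I_C·R_C − I_E·R_E = 12 − 11.2×0.82 − 11.4×0.15 = 1.07 V.
V_CE = 1.07 V > 0.2 V confirms active-region operation.

I_C ≈ 11 mA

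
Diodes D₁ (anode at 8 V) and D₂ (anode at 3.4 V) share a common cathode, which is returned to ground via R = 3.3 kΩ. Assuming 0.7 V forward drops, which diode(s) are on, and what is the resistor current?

Assume both conduct. Then node N would need to be at both 8−0.7 = 7.3 V and 3.4−0.7 = 2.7 V, which is impossible.
Assume only D₁ conducts: V_N = 8 − 0.7 = 7.3 V, so I_R = 7.3/3.3 = 2.21 mA.
Check D₂: its anode-to-cathode voltage is 3.4 − 7.3 = -3.9 V < 0.7 V, so it is off. The assumption is consistent.

Only D₁ conducts; I_R ≈ 2.2 mA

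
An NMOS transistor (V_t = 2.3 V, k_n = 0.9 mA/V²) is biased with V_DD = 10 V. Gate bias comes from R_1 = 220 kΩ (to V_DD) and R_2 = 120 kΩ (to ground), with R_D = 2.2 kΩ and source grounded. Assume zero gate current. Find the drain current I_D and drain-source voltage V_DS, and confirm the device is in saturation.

I_D ≈ 0.68 mA, V_DS ≈ 8.5 V

V_G = V_DD·R_2/(R_1+R_2) = 10×120/340 = 3.53 V. With the source grounded, V_GS = V_G = 3.53 V.
Assume saturation: I_D = (k_n/2)(V_GS − V_t)² = (0.9/2)×(3.53 − 2.3)² = 0.45×1.23² = 0.68 mA.
V_DS = V_DD − I_D·R_D = 10 − 0.68×2.2 = 8.5 V.
Saturation requires V_DS ≥ V_GS − V_t = 1.23 V; 8.5 ≥ 1.23 ✓.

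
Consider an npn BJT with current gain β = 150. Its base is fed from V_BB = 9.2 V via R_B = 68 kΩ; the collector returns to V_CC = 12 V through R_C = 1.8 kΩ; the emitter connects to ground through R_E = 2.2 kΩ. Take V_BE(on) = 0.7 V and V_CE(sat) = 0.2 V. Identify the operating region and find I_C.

Assume active: I_B = (9.2 − 0.7)/(68 + 151×2.2) = 0.0212 mA, I_C = β·I_B = 3.19 mA.
Then V_CE = 12 − 3.19×1.8 − 3.21×2.2 = -0.79 V < 0.2 V — the active assumption fails.
Re-solve with V_CE = 0.2 V. KCL at the emitter: V_E/R_E = (V_BB−0.7−V_E)/R_B + (V_CC−0.2−V_E)/R_C, giving V_E = 6.52 V.
I_C = (V_CC − 0.2 − V_E)/R_C = (11.8 − 6.52)/1.8 = 2.93 mA.
Check: I_B = (8.5 − 6.52)/68 = 0.0291 mA, and β·I_B = 4.37 mA > I_C, confirming saturation.

saturation; I_C ≈ 2.9 mA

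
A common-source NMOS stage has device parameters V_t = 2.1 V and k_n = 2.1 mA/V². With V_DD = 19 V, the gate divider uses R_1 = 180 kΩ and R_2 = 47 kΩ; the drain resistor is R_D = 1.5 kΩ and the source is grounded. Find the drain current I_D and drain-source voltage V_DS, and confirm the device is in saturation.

I_D ≈ 3.5 mA, V_DS ≈ 14 V

V_G = V_DD·R_2/(R_1+R_2) = 19×47/227 = 3.93 V. With the source grounded, V_GS = V_G = 3.93 V.
Assume saturation: I_D = (k_n/2)(V_GS − V_t)² = (2.1/2)×(3.93 − 2.1)² = 1.05×1.83² = 3.53 mA.
V_DS = V_DD − I_D·R_D = 19 − 3.53×1.5 = 13.7 V.
Saturation requires V_DS ≥ V_GS − V_t = 1.83 V; 13.7 ≥ 1.83 ✓.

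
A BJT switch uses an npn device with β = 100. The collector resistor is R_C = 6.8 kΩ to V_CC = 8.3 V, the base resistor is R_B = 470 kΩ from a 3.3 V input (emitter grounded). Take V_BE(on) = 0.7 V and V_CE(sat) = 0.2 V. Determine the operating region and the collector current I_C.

active; I_C ≈ 0.55 mA

Assume active. Base-emitter loop: I_B = (V_BB − V_BE)/R_B = (3.3 − 0.7)/470 = 0.00553 mA.
I_C = β·I_B = 100×0.00553 = 0.553 mA.
V_CE = V_CC − I_C·R_C = 8.3 − 0.553×6.8 = 4.54 V > V_CE(sat), so the active-region assumption holds.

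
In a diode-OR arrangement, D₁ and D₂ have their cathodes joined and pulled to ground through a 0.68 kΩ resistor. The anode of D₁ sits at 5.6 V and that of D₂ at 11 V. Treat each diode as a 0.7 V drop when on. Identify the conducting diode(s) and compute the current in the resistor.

Assume both conduct. Then node N would need to be at both 5.6−0.7 = 4.9 V and 11−0.7 = 10.3 V, which is impossible.
Assume only D₂ conducts: V_N = 11 − 0.7 = 10.3 V, so I_R = 10.3/0.68 = 15.1 mA.
Check D₁: its anode-to-cathode voltage is 5.6 − 10.3 = -4.7 V < 0.7 V, so it is off. The assumption is consistent.

Only D₂ conducts; I_R ≈ 15 mA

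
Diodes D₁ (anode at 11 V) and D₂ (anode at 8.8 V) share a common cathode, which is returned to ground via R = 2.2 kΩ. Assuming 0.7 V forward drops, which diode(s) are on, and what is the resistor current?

Only D₁ conducts; I_R ≈ 4.7 mA

Assume both conduct. Then node N would need to be at both 11−0.7 = 10.3 V and 8.8−0.7 = 8.1 V, which is impossible.
Assume only D₁ conducts: V_N = 11 − 0.7 = 10.3 V, so I_R = 10.3/2.2 = 4.68 mA.
Check D₂: its anode-to-cathode voltage is 8.8 − 10.3 = -1.5 V < 0.7 V, so it is off. The assumption is consistent.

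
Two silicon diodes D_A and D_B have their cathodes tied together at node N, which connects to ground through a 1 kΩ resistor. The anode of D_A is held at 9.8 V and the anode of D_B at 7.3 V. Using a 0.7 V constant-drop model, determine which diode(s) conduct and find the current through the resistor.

Assume both conduct. Then node N would need to be at both 9.8−0.7 = 9.1 V and 7.3−0.7 = 6.6 V, which is impossible.
Assume only D_A conducts: V_N = 9.8 − 0.7 = 9.1 V, so I_R = 9.1/1 = 9.1 mA.
Check D_B: its anode-to-cathode voltage is 7.3 − 9.1 = -1.8 V < 0.7 V, so it is off. The assumption is consistent.

Only D_A conducts; I_R ≈ 9.1 mA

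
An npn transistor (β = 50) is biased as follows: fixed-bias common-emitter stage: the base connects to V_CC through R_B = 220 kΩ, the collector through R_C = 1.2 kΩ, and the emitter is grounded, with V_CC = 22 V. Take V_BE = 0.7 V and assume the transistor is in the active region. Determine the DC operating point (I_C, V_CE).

I_C ≈ 4.8 mA, V_CE ≈ 16 V

Base loop: V_CC = I_B·R_B + V_BE, so I_B = (22 − 0.7)/220 kΩ = 0.0968 mA.
In the active region I_C = β·I_B = 50 × 0.0968 = 4.84 mA.
Collector loop: V_CE = V_CC − I_C·R_C = 22 − 4.84×1.2 = 16.2 V.
Since V_CE = 16.2 V > V_CE(sat) ≈ 0.2 V, the transistor is in the active region as assumed.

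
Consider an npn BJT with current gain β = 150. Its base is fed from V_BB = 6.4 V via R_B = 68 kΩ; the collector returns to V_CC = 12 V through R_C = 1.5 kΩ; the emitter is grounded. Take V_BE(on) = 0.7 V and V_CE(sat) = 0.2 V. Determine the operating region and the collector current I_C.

Assume active: I_B = (6.4 − 0.7)/68 = 0.0838 mA, giving I_C = β·I_B = 12.6 mA.
But then V_CE = 12 − 12.6×1.5 = -6.86 V < V_CE(sat) = 0.2 V — impossible in the active region.
So the transistor is saturated. With V_CE = 0.2 V, I_C = (V_CC − 0.2)/R_C = 11.8/1.5 = 7.87 mA.
Check: β·I_B = 12.6 mA > I_C = 7.87 mA, confirming saturation.

saturation; I_C ≈ 7.9 mA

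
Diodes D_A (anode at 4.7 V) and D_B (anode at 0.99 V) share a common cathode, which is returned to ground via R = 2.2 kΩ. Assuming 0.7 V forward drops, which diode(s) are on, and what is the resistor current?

Assume both conduct. Then node N would need to be at both 4.7−0.7 = 4 V and 0.99−0.7 = 0.29 V, which is impossible.
Assume only D_A conducts: V_N = 4.7 − 0.7 = 4 V, so I_R = 4/2.2 = 1.82 mA.
Check D_B: its anode-to-cathode voltage is 0.99 − 4 = -3.01 V < 0.7 V, so it is off. The assumption is consistent.

Only D_A conducts; I_R ≈ 1.8 mA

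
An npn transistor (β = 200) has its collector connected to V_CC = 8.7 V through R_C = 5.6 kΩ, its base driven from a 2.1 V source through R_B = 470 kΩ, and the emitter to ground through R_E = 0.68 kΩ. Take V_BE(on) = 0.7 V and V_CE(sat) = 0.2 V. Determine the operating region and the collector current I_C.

Assume active. Base-emitter loop: I_B = (V_BB − V_BE)/(R_B + (β+1)R_E) = (2.1 − 0.7)/(470 + 201×0.68) = 0.00231 mA.
I_C = β·I_B = 200×0.00231 = 0.462 mA.
V_CE = V_CC − I_C·R_C − I_E·R_E = 8.7 − 0.462×5.6 − 0.464×0.68 = 5.8 V > V_CE(sat), so the active-region assumption holds.

active; I_C ≈ 0.46 mA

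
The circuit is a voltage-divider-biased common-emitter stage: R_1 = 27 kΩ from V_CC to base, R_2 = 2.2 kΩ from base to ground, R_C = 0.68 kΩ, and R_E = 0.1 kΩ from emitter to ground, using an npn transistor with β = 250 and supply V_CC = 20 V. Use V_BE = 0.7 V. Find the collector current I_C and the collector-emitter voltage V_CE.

Thevenize the base divider: V_Th = V_CC·R_2/(R_1+R_2) = 20×2.2/29.2 = 1.51 V, R_Th = R_1‖R_2 = 2.03 kΩ.
Base-emitter loop: V_Th = I_B·R_Th + V_BE + (β+1)I_B·R_E, so I_B = (1.51 − 0.7) / (2.03 + 251×0.1) = 0.0297 mA.
I_C = β·I_B = 250×0.0297 = 7.43 mA, and I_E = (β+1)I_B = 7.46 mA.
V_CE = V_CC − I_C·R_C − I_E·R_E = 20 − 7.43×0.68 − 7.46×0.1 = 14.2 V.
V_CE = 14.2 V > 0.2 V confirms active-region operation.

I_C ≈ 7.4 mA, V_CE ≈ 14 V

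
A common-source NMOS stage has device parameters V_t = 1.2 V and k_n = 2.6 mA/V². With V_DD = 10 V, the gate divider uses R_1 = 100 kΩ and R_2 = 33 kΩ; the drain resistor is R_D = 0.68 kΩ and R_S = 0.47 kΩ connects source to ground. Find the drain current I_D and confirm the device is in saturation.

V_G = V_DD·R_2/(R_1+R_2) = 10×33/133 = 2.48 V.
Assume saturation: I_D = (k_n/2)(V_GS − V_t)² with V_GS = V_G − I_D·R_S = 2.48 − 0.47·I_D.
Substituting gives 0.287·I_D² − 2.57·I_D + 2.13 = 0, with roots I_D = 0.928 or 8.01 mA.
The root I_D = 8.01 mA gives V_GS = -1.28 V ≤ V_t, so take I_D = 0.928 mA.
Then V_GS = 2.04 V and V_DS = V_DD − I_D(R_D+R_S) = 10 − 0.928×1.15 = 8.93 V.
Saturation requires V_DS ≥ V_GS − V_t = 0.845 V; 8.93 ≥ 0.845 ✓.

I_D ≈ 0.93 mA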